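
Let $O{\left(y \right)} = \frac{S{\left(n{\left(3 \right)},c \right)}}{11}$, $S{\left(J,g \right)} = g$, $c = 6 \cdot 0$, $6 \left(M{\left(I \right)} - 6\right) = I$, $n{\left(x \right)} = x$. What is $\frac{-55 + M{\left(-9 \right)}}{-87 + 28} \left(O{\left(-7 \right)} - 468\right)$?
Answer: $- \frac{23634}{59} \approx -400.58$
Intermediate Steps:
$M{\left(I \right)} = 6 + \frac{I}{6}$
$c = 0$
$O{\left(y \right)} = 0$ ($O{\left(y \right)} = \frac{0}{11} = 0 \cdot \frac{1}{11} = 0$)
$\frac{-55 + M{\left(-9 \right)}}{-87 + 28} \left(O{\left(-7 \right)} - 468\right) = \frac{-55 + \left(6 + \frac{1}{6} \left(-9\right)\right)}{-87 + 28} \left(0 - 468\right) = \frac{-55 + \left(6 - \frac{3}{2}\right)}{-59} \left(-468\right) = \left(-55 + \frac{9}{2}\right) \left(- \frac{1}{59}\right) \left(-468\right) = \left(- \frac{101}{2}\right) \left(- \frac{1}{59}\right) \left(-468\right) = \frac{101}{118} \left(-468\right) = - \frac{23634}{59}$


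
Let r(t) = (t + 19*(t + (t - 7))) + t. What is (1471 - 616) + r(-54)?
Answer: -1438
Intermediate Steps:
r(t) = -133 + 40*t (r(t) = (t + 19*(t + (-7 + t))) + t = (t + 19*(-7 + 2*t)) + t = (t + (-133 + 38*t)) + t = (-133 + 39*t) + t = -133 + 40*t)
(1471 - 616) + r(-54) = (1471 - 616) + (-133 + 40*(-54)) = 855 + (-133 - 2160) = 855 - 2293 = -1438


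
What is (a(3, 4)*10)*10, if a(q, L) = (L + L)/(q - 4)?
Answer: -800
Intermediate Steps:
a(q, L) = 2*L/(-4 + q) (a(q, L) = (2*L)/(-4 + q) = 2*L/(-4 + q))
(a(3, 4)*10)*10 = ((2*4/(-4 + 3))*10)*10 = ((2*4/(-1))*10)*10 = ((2*4*(-1))*10)*10 = -8*10*10 = -80*10 = -800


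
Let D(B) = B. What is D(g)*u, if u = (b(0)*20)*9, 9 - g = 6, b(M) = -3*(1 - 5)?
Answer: 6480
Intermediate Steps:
b(M) = 12 (b(M) = -3*(-4) = 12)
g = 3 (g = 9 - 1*6 = 9 - 6 = 3)
u = 2160 (u = (12*20)*9 = 240*9 = 2160)
D(g)*u = 3*2160 = 6480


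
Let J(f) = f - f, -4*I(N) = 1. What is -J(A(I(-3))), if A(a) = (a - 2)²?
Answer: 0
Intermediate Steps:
I(N) = -¼ (I(N) = -¼*1 = -¼)
A(a) = (-2 + a)²
J(f) = 0
-J(A(I(-3))) = -1*0 = 0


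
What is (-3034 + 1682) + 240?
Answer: -1112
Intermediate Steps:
(-3034 + 1682) + 240 = -1352 + 240 = -1112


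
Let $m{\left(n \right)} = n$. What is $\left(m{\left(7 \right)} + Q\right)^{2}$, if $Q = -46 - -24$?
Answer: $225$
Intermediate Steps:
$Q = -22$ ($Q = -46 + 24 = -22$)
$\left(m{\left(7 \right)} + Q\right)^{2} = \left(7 - 22\right)^{2} = \left(-15\right)^{2} = 225$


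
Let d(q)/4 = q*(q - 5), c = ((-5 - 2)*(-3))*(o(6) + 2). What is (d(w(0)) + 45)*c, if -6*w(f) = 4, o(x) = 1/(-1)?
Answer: 3787/3 ≈ 1262.3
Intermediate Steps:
o(x) = -1
w(f) = -⅔ (w(f) = -⅙*4 = -⅔)
c = 21 (c = ((-5 - 2)*(-3))*(-1 + 2) = -7*(-3)*1 = 21*1 = 21)
d(q) = 4*q*(-5 + q) (d(q) = 4*(q*(q - 5)) = 4*(q*(-5 + q)) = 4*q*(-5 + q))
(d(w(0)) + 45)*c = (4*(-⅔)*(-5 - ⅔) + 45)*21 = (4*(-⅔)*(-17/3) + 45)*21 = (136/9 + 45)*21 = (541/9)*21 = 3787/3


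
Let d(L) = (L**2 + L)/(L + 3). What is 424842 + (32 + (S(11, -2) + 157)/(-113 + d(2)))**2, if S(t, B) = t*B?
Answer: 133051340371/312481 ≈ 4.2579e+5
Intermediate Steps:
d(L) = (L + L**2)/(3 + L)
S(t, B) = B*t
424842 + (32 + (S(11, -2) + 157)/(-113 + d(2)))**2 = 424842 + (32 + (-2*11 + 157)/(-113 + 2*(1 + 2)/(3 + 2)))**2 = 424842 + (32 + (-22 + 157)/(-113 + 2*3/5))**2 = 424842 + (32 + 135/(-113 + 2*(1/5)*3))**2 = 424842 + (32 + 135/(-113 + 6/5))**2 = 424842 + (32 + 135/(-559/5))**2 = 424842 + (32 + 135*(-5/559))**2 = 424842 + (32 - 675/559)**2 = 424842 + (17213/559)**2 = 424842 + 296287369/312481 = 133051340371/312481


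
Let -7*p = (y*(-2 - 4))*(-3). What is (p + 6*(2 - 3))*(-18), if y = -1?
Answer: 432/7 ≈ 61.714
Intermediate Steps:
p = 18/7 (p = -(-(-2 - 4))*(-3)/7 = -(-1*(-6))*(-3)/7 = -6*(-3)/7 = -1/7*(-18) = 18/7 ≈ 2.5714)
(p + 6*(2 - 3))*(-18) = (18/7 + 6*(2 - 3))*(-18) = (18/7 + 6*(-1))*(-18) = (18/7 - 6)*(-18) = -24/7*(-18) = 432/7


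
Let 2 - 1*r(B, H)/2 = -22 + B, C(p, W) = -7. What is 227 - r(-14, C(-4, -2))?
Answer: 151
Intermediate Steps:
r(B, H) = 48 - 2*B (r(B, H) = 4 - 2*(-22 + B) = 4 + (44 - 2*B) = 48 - 2*B)
227 - r(-14, C(-4, -2)) = 227 - (48 - 2*(-14)) = 227 - (48 + 28) = 227 - 1*76 = 227 - 76 = 151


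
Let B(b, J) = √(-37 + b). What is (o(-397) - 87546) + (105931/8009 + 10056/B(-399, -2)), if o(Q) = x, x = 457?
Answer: -697389870/8009 - 5028*I*√109/109 ≈ -87076.0 - 481.6*I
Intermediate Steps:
o(Q) = 457
(o(-397) - 87546) + (105931/8009 + 10056/B(-399, -2)) = (457 - 87546) + (105931/8009 + 10056/(√(-37 - 399))) = -87089 + (105931*(1/8009) + 10056/(√(-436))) = -87089 + (105931/8009 + 10056/((2*I*√109))) = -87089 + (105931/8009 + 10056*(-I*√109/218)) = -87089 + (105931/8009 - 5028*I*√109/109) = -697389870/8009 - 5028*I*√109/109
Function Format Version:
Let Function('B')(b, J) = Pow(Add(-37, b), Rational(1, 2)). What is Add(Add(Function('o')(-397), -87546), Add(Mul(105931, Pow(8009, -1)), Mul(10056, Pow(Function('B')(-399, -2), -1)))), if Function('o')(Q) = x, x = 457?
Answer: Add(Rational(-697389870, 8009), Mul(Rational(-5028, 109), I, Pow(109, Rational(1, 2)))) ≈ Add(-87076., Mul(-481.60, I))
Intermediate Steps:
Function('o')(Q) = 457
Add(Add(Function('o')(-397), -87546), Add(Mul(105931, Pow(8009, -1)), Mul(10056, Pow(Function('B')(-399, -2), -1)))) = Add(Add(457, -87546), Add(Mul(105931, Pow(8009, -1)), Mul(10056, Pow(Pow(Add(-37, -399), Rational(1, 2)), -1)))) = Add(-87089, Add(Mul(105931, Rational(1, 8009)), Mul(10056, Pow(Pow(-436, Rational(1, 2)), -1)))) = Add(-87089, Add(Rational(105931, 8009), Mul(10056, Pow(Mul(2, I, Pow(109, Rational(1, 2))), -1)))) = Add(-87089, Add(Rational(105931, 8009), Mul(10056, Mul(Rational(-1, 218), I, Pow(109, Rational(1, 2)))))) = Add(-87089, Add(Rational(105931, 8009), Mul(Rational(-5028, 109), I, Pow(109, Rational(1, 2))))) = Add(Rational(-697389870, 8009), Mul(Rational(-5028, 109), I, Pow(109, Rational(1, 2))))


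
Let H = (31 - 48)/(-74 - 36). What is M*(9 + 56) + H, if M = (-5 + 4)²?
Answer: 7167/110 ≈ 65.155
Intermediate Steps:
H = 17/110 (H = -17/(-110) = -17*(-1/110) = 17/110 ≈ 0.15455)
M = 1 (M = (-1)² = 1)
M*(9 + 56) + H = 1*(9 + 56) + 17/110 = 1*65 + 17/110 = 65 + 17/110 = 7167/110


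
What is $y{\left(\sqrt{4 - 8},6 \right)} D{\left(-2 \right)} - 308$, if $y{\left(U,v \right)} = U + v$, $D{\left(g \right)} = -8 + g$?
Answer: $-368 - 20 i \approx -368.0 - 20.0 i$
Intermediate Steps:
$y{\left(\sqrt{4 - 8},6 \right)} D{\left(-2 \right)} - 308 = \left(\sqrt{4 - 8} + 6\right) \left(-8 - 2\right) - 308 = \left(\sqrt{-4} + 6\right) \left(-10\right) - 308 = \left(2 i + 6\right) \left(-10\right) - 308 = \left(6 + 2 i\right) \left(-10\right) - 308 = \left(-60 - 20 i\right) - 308 = -368 - 20 i$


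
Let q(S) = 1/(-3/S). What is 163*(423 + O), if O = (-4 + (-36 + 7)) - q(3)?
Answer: 63733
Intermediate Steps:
q(S) = -S/3
O = -32 (O = (-4 + (-36 + 7)) - (-1)*3/3 = (-4 - 29) - 1*(-1) = -33 + 1 = -32)
163*(423 + O) = 163*(423 - 32) = 163*391 = 63733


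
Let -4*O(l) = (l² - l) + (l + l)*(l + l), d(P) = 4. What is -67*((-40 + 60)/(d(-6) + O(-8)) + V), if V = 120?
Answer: -312890/39 ≈ -8022.8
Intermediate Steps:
O(l) = -5*l²/4 + l/4 (O(l) = -((l² - l) + (l + l)*(l + l))/4 = -((l² - l) + (2*l)*(2*l))/4 = -((l² - l) + 4*l²)/4 = -(-l + 5*l²)/4 = -5*l²/4 + l/4)
-67*((-40 + 60)/(d(-6) + O(-8)) + V) = -67*((-40 + 60)/(4 + (¼)*(-8)*(1 - 5*(-8))) + 120) = -67*(20/(4 + (¼)*(-8)*(1 + 40)) + 120) = -67*(20/(4 + (¼)*(-8)*41) + 120) = -67*(20/(4 - 82) + 120) = -67*(20/(-78) + 120) = -67*(20*(-1/78) + 120) = -67*(-10/39 + 120) = -67*4670/39 = -312890/39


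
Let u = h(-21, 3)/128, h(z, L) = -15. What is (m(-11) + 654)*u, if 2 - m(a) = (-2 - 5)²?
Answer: -9105/128 ≈ -71.133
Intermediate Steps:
m(a) = -47 (m(a) = 2 - (-2 - 5)² = 2 - 1*(-7)² = 2 - 1*49 = 2 - 49 = -47)
u = -15/128 ≈ -0.11719
(m(-11) + 654)*u = (-47 + 654)*(-15/128) = 607*(-15/128) = -9105/128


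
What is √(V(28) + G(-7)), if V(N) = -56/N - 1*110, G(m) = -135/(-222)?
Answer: I*√609982/74 ≈ 10.554*I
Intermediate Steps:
G(m) = 45/74 (G(m) = -135*(-1/222) = 45/74)
V(N) = -110 - 56/N (V(N) = -56/N - 110 = -110 - 56/N)
√(V(28) + G(-7)) = √((-110 - 56/28) + 45/74) = √((-110 - 56*1/28) + 45/74) = √((-110 - 2) + 45/74) = √(-112 + 45/74) = √(-8243/74) = I*√609982/74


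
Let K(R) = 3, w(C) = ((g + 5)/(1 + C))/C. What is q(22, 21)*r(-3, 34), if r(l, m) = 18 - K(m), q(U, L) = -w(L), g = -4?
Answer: -5/154 ≈ -0.032468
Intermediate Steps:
w(C) = 1/(C*(1 + C)) (w(C) = ((-4 + 5)/(1 + C))/C = (1/(1 + C))/C = 1/((1 + C)*C) = 1/(C*(1 + C)))
q(U, L) = -1/(L*(1 + L))
r(l, m) = 15 (r(l, m) = 18 - 1*3 = 18 - 3 = 15)
q(22, 21)*r(-3, 34) = -1/(21*(1 + 21))*15 = -1*1/21/22*15 = -1*1/21*1/22*15 = -1/462*15 = -5/154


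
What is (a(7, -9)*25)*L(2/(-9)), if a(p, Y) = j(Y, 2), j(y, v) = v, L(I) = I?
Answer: -100/9 ≈ -11.111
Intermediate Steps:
a(p, Y) = 2
(a(7, -9)*25)*L(2/(-9)) = (2*25)*(2/(-9)) = 50*(2*(-⅑)) = 50*(-2/9) = -100/9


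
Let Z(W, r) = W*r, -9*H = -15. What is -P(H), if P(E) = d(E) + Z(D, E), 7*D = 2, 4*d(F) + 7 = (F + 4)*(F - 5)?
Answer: 1511/252 ≈ 5.9960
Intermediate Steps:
d(F) = -7/4 + (-5 + F)*(4 + F)/4 (d(F) = -7/4 + ((F + 4)*(F - 5))/4 = -7/4 + ((4 + F)*(-5 + F))/4 = -7/4 + ((-5 + F)*(4 + F))/4 = -7/4 + (-5 + F)*(4 + F)/4)
H = 5/3 (H = -1/9*(-15) = 5/3 ≈ 1.6667)
D = 2/7 (D = (1/7)*2 = 2/7 ≈ 0.28571)
P(E) = -27/4 + E**2/4 + E/28 (P(E) = (-27/4 - E/4 + E**2/4) + 2*E/7 = -27/4 + E**2/4 + E/28)
-P(H) = -(-27/4 + (5/3)**2/4 + (1/28)*(5/3)) = -(-27/4 + (1/4)*(25/9) + 5/84) = -(-27/4 + 25/36 + 5/84) = -1*(-1511/252) = 1511/252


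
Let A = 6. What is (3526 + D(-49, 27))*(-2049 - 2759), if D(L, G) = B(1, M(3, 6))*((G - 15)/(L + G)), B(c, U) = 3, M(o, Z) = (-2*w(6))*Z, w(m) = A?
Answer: -186396544/11 ≈ -1.6945e+7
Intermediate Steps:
w(m) = 6
M(o, Z) = -12*Z (M(o, Z) = (-2*6)*Z = -12*Z)
D(L, G) = 3*(-15 + G)/(G + L) (D(L, G) = 3*((G - 15)/(L + G)) = 3*((-15 + G)/(G + L)) = 3*(-15 + G)/(G + L))
(3526 + D(-49, 27))*(-2049 - 2759) = (3526 + 3*(-15 + 27)/(27 - 49))*(-2049 - 2759) = (3526 + 3*12/(-22))*(-4808) = (3526 + 3*(-1/22)*12)*(-4808) = (3526 - 18/11)*(-4808) = (38768/11)*(-4808) = -186396544/11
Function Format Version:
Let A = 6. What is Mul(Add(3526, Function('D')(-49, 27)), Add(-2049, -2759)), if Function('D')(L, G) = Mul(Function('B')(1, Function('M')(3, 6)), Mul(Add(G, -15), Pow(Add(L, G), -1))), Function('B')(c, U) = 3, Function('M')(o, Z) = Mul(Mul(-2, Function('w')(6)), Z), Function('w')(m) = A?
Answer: Rational(-186396544, 11) ≈ -1.6945e+7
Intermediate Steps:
Function('w')(m) = 6
Function('M')(o, Z) = Mul(-12, Z) (Function('M')(o, Z) = Mul(Mul(-2, 6), Z) = Mul(-12, Z))
Function('D')(L, G) = Mul(3, Pow(Add(G, L), -1), Add(-15, G)) (Function('D')(L, G) = Mul(3, Mul(Add(G, -15), Pow(Add(L, G), -1))) = Mul(3, Mul(Add(-15, G), Pow(Add(G, L), -1))) = Mul(3, Mul(Pow(Add(G, L), -1), Add(-15, G))) = Mul(3, Pow(Add(G, L), -1), Add(-15, G)))
Mul(Add(3526, Function('D')(-49, 27)), Add(-2049, -2759)) = Mul(Add(3526, Mul(3, Pow(Add(27, -49), -1), Add(-15, 27))), Add(-2049, -2759)) = Mul(Add(3526, Mul(3, Pow(-22, -1), 12)), -4808) = Mul(Add(3526, Mul(3, Rational(-1, 22), 12)), -4808) = Mul(Add(3526, Rational(-18, 11)), -4808) = Mul(Rational(38768, 11), -4808) = Rational(-186396544, 11)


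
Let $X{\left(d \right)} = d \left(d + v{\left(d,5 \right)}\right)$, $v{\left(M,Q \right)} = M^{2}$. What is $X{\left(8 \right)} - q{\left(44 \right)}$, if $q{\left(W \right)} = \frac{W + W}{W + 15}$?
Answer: $\frac{33896}{59} \approx 574.51$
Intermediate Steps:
$q{\left(W \right)} = \frac{2 W}{15 + W}$
$X{\left(d \right)} = d \left(d + d^{2}\right)$
$X{\left(8 \right)} - q{\left(44 \right)} = 8^{2} \left(1 + 8\right) - 2 \cdot 44 \frac{1}{15 + 44} = 64 \cdot 9 - 2 \cdot 44 \cdot \frac{1}{59} = 576 - 2 \cdot 44 \cdot \frac{1}{59} = 576 - \frac{88}{59} = \frac{33896}{59}$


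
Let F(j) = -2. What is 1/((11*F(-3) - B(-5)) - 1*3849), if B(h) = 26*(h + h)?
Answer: -1/3611 ≈ -0.00027693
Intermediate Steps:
B(h) = 52*h (B(h) = 26*(2*h) = 52*h)
1/((11*F(-3) - B(-5)) - 1*3849) = 1/((11*(-2) - 52*(-5)) - 1*3849) = 1/((-22 - 1*(-260)) - 3849) = 1/((-22 + 260) - 3849) = 1/(238 - 3849) = 1/(-3611) = -1/3611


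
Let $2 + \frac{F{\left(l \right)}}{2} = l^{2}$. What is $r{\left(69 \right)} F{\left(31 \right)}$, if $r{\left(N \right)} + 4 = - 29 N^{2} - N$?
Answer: $-264956356$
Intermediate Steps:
$F{\left(l \right)} = -4 + 2 l^{2}$
$r{\left(N \right)} = -4 - N - 29 N^{2}$ ($r{\left(N \right)} = -4 - \left(N + 29 N^{2}\right) = -4 - N - 29 N^{2}$)
$r{\left(69 \right)} F{\left(31 \right)} = \left(-4 - 69 - 29 \cdot 69^{2}\right) \left(-4 + 2 \cdot 31^{2}\right) = \left(-4 - 69 - 138069\right) \left(-4 + 2 \cdot 961\right) = \left(-4 - 69 - 138069\right) \left(-4 + 1922\right) = \left(-138142\right) 1918 = -264956356$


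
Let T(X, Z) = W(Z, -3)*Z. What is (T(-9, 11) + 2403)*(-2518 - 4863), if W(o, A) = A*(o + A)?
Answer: -15787959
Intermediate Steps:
W(o, A) = A*(A + o)
T(X, Z) = Z*(9 - 3*Z) (T(X, Z) = (-3*(-3 + Z))*Z = (9 - 3*Z)*Z = Z*(9 - 3*Z))
(T(-9, 11) + 2403)*(-2518 - 4863) = (3*11*(3 - 1*11) + 2403)*(-2518 - 4863) = (3*11*(3 - 11) + 2403)*(-7381) = (3*11*(-8) + 2403)*(-7381) = (-264 + 2403)*(-7381) = 2139*(-7381) = -15787959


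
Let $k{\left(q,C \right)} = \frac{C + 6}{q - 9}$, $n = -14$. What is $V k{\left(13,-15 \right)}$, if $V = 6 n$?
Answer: $189$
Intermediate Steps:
$k{\left(q,C \right)} = \frac{6 + C}{-9 + q}$
$V = -84$ ($V = 6 \left(-14\right) = -84$)
$V k{\left(13,-15 \right)} = - 84 \frac{6 - 15}{-9 + 13} = - 84 \cdot \frac{1}{4} \left(-9\right) = \left(-84\right) \left(- \frac{9}{4}\right) = 189$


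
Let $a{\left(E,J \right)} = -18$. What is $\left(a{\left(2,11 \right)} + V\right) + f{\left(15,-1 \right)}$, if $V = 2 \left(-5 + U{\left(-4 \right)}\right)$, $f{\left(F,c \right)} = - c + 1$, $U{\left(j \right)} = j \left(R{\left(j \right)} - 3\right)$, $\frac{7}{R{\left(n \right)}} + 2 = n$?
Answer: $\frac{22}{3} \approx 7.3333$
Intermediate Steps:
$R{\left(n \right)} = \frac{7}{-2 + n}$
$U{\left(j \right)} = j \left(-3 + \frac{7}{-2 + j}\right)$ ($U{\left(j \right)} = j \left(\frac{7}{-2 + j} - 3\right) = j \left(-3 + \frac{7}{-2 + j}\right)$)
$f{\left(F,c \right)} = 1 - c$
$V = \frac{70}{3}$ ($V = 2 \left(-5 - \frac{4 \left(13 - -12\right)}{-2 - 4}\right) = 2 \left(-5 - \frac{4 \left(13 + 12\right)}{-6}\right) = 2 \left(-5 - \left(- \frac{2}{3}\right) 25\right) = 2 \left(-5 + \frac{50}{3}\right) = 2 \cdot \frac{35}{3} = \frac{70}{3} \approx 23.333$)
$\left(a{\left(2,11 \right)} + V\right) + f{\left(15,-1 \right)} = \left(-18 + \frac{70}{3}\right) + \left(1 - -1\right) = \frac{16}{3} + \left(1 + 1\right) = \frac{16}{3} + 2 = \frac{22}{3}$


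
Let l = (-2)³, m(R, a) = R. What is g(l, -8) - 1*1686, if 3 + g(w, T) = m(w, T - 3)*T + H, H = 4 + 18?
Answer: -1603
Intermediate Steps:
H = 22
l = -8
g(w, T) = 19 + T*w (g(w, T) = -3 + (w*T + 22) = -3 + (T*w + 22) = -3 + (22 + T*w) = 19 + T*w)
g(l, -8) - 1*1686 = (19 - 8*(-8)) - 1*1686 = (19 + 64) - 1686 = 83 - 1686 = -1603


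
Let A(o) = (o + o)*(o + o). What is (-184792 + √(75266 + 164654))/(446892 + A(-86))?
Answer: -46198/119119 + √14995/119119 ≈ -0.38680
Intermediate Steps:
A(o) = 4*o² (A(o) = (2*o)*(2*o) = 4*o²)
(-184792 + √(75266 + 164654))/(446892 + A(-86)) = (-184792 + √(75266 + 164654))/(446892 + 4*(-86)²) = (-184792 + √239920)/(446892 + 4*7396) = (-184792 + 4*√14995)/(446892 + 29584) = (-184792 + 4*√14995)/476476 = (-184792 + 4*√14995)*(1/476476) = -46198/119119 + √14995/119119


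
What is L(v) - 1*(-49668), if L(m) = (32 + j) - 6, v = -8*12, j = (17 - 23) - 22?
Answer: 49666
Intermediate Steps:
j = -28 (j = -6 - 22 = -28)
v = -96
L(m) = -2 (L(m) = (32 - 28) - 6 = 4 - 6 = -2)
L(v) - 1*(-49668) = -2 - 1*(-49668) = -2 + 49668 = 49666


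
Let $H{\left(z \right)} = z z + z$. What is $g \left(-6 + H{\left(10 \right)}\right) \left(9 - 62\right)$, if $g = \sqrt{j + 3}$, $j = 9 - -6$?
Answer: $- 16536 \sqrt{2} \approx -23385.0$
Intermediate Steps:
$j = 15$ ($j = 9 + 6 = 15$)
$H{\left(z \right)} = z + z^{2}$ ($H{\left(z \right)} = z^{2} + z = z + z^{2}$)
$g = 3 \sqrt{2}$ ($g = \sqrt{15 + 3} = \sqrt{18} = 3 \sqrt{2} \approx 4.2426$)
$g \left(-6 + H{\left(10 \right)}\right) \left(9 - 62\right) = 3 \sqrt{2} \left(-6 + 10 \left(1 + 10\right)\right) \left(9 - 62\right) = 3 \sqrt{2} \left(-6 + 10 \cdot 11\right) \left(-53\right) = 3 \sqrt{2} \left(-6 + 110\right) \left(-53\right) = 3 \sqrt{2} \cdot 104 \left(-53\right) = 3 \sqrt{2} \left(-5512\right) = - 16536 \sqrt{2}$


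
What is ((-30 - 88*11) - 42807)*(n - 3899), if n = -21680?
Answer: 1120488095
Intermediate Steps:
((-30 - 88*11) - 42807)*(n - 3899) = ((-30 - 88*11) - 42807)*(-21680 - 3899) = ((-30 - 968) - 42807)*(-25579) = (-998 - 42807)*(-25579) = -43805*(-25579) = 1120488095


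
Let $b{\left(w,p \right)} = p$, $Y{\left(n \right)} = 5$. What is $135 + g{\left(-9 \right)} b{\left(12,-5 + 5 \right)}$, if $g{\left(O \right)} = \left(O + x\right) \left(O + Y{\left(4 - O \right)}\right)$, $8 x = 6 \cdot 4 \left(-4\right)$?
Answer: $135$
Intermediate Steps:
$x = -12$ ($x = \frac{6 \cdot 4 \left(-4\right)}{8} = \frac{24 \left(-4\right)}{8} = \frac{1}{8} \left(-96\right) = -12$)
$g{\left(O \right)} = \left(-12 + O\right) \left(5 + O\right)$ ($g{\left(O \right)} = \left(O - 12\right) \left(O + 5\right) = \left(-12 + O\right) \left(5 + O\right)$)
$135 + g{\left(-9 \right)} b{\left(12,-5 + 5 \right)} = 135 + \left(-60 + \left(-9\right)^{2} - -63\right) \left(-5 + 5\right) = 135 + \left(-60 + 81 + 63\right) 0 = 135 + 84 \cdot 0 = 135 + 0 = 135$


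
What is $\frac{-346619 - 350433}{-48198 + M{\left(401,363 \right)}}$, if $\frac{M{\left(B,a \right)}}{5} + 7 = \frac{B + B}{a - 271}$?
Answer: $\frac{32064392}{2216713} \approx 14.465$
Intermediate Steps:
$M{\left(B,a \right)} = -35 + \frac{10 B}{-271 + a}$ ($M{\left(B,a \right)} = -35 + 5 \frac{B + B}{a - 271} = -35 + 5 \frac{2 B}{-271 + a} = -35 + \frac{10 B}{-271 + a}$)
$\frac{-346619 - 350433}{-48198 + M{\left(401,363 \right)}} = \frac{-346619 - 350433}{-48198 + \frac{5 \left(1897 - 2541 + 2 \cdot 401\right)}{-271 + 363}} = - \frac{697052}{-48198 + \frac{5 \left(1897 - 2541 + 802\right)}{92}} = - \frac{697052}{-48198 + 5 \cdot \frac{1}{92} \cdot 158} = - \frac{697052}{-48198 + \frac{395}{46}} = - \frac{697052}{- \frac{2216713}{46}} = \left(-697052\right) \left(- \frac{46}{2216713}\right) = \frac{32064392}{2216713}$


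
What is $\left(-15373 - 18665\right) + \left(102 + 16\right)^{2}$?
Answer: $-20114$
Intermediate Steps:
$\left(-15373 - 18665\right) + \left(102 + 16\right)^{2} = -34038 + 118^{2} = -34038 + 13924 = -20114$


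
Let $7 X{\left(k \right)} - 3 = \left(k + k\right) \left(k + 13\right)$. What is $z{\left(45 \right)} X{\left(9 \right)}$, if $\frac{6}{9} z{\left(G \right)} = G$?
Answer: $\frac{7695}{2} \approx 3847.5$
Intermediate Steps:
$z{\left(G \right)} = \frac{3 G}{2}$
$X{\left(k \right)} = \frac{3}{7} + \frac{2 k \left(13 + k\right)}{7}$ ($X{\left(k \right)} = \frac{3}{7} + \frac{\left(k + k\right) \left(k + 13\right)}{7} = \frac{3}{7} + \frac{2 k \left(13 + k\right)}{7}$)
$z{\left(45 \right)} X{\left(9 \right)} = \frac{3}{2} \cdot 45 \left(\frac{3}{7} + \frac{2 \cdot 9^{2}}{7} + \frac{26}{7} \cdot 9\right) = \frac{135 \left(\frac{3}{7} + \frac{2}{7} \cdot 81 + \frac{234}{7}\right)}{2} = \frac{135 \left(\frac{3}{7} + \frac{162}{7} + \frac{234}{7}\right)}{2} = \frac{135}{2} \cdot 57 = \frac{7695}{2}$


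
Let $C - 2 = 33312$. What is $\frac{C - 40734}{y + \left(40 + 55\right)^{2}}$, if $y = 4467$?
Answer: $- \frac{1855}{3373} \approx -0.54996$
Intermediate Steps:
$C = 33314$ ($C = 2 + 33312 = 33314$)
$\frac{C - 40734}{y + \left(40 + 55\right)^{2}} = \frac{33314 - 40734}{4467 + \left(40 + 55\right)^{2}} = - \frac{7420}{4467 + 95^{2}} = - \frac{7420}{4467 + 9025} = - \frac{7420}{13492} = \left(-7420\right) \frac{1}{13492} = - \frac{1855}{3373}$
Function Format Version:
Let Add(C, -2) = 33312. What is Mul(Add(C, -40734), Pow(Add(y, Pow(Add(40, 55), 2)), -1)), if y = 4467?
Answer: Rational(-1855, 3373) ≈ -0.54996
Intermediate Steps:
C = 33314 (C = Add(2, 33312) = 33314)
Mul(Add(C, -40734), Pow(Add(y, Pow(Add(40, 55), 2)), -1)) = Mul(Add(33314, -40734), Pow(Add(4467, Pow(Add(40, 55), 2)), -1)) = Mul(-7420, Pow(Add(4467, Pow(95, 2)), -1)) = Mul(-7420, Pow(Add(4467, 9025), -1)) = Mul(-7420, Pow(13492, -1)) = Mul(-7420, Rational(1, 13492)) = Rational(-1855, 3373)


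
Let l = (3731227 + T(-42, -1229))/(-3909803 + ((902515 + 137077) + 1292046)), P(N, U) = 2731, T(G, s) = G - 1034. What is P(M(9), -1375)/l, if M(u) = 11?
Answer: -4309968615/3730151 ≈ -1155.4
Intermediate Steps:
T(G, s) = -1034 + G
l = -3730151/1578165 (l = (3731227 + (-1034 - 42))/(-3909803 + ((902515 + 137077) + 1292046)) = (3731227 - 1076)/(-3909803 + (1039592 + 1292046)) = 3730151/(-3909803 + 2331638) = 3730151/(-1578165) = 3730151*(-1/1578165) = -3730151/1578165 ≈ -2.3636)
P(M(9), -1375)/l = 2731/(-3730151/1578165) = 2731*(-1578165/3730151) = -4309968615/3730151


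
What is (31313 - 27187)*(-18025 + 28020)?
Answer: 41239370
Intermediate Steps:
(31313 - 27187)*(-18025 + 28020) = 4126*9995 = 41239370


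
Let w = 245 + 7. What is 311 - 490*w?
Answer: -123169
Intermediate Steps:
w = 252
311 - 490*w = 311 - 490*252 = 311 - 123480 = -123169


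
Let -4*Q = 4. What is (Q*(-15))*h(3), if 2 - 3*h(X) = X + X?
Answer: -20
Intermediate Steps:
Q = -1 (Q = -¼*4 = -1)
h(X) = ⅔ - 2*X/3 (h(X) = ⅔ - (X + X)/3 = ⅔ - 2*X/3)
(Q*(-15))*h(3) = (-1*(-15))*(⅔ - ⅔*3) = 15*(⅔ - 2) = 15*(-4/3) = -20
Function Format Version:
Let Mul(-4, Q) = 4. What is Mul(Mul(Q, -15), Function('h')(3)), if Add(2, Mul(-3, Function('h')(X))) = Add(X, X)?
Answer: -20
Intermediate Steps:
Q = -1 (Q = Mul(Rational(-1, 4), 4) = -1)
Function('h')(X) = Add(Rational(2, 3), Mul(Rational(-2, 3), X)) (Function('h')(X) = Add(Rational(2, 3), Mul(Rational(-1, 3), Add(X, X))) = Add(Rational(2, 3), Mul(Rational(-1, 3), Mul(2, X))) = Add(Rational(2, 3), Mul(Rational(-2, 3), X)))
Mul(Mul(Q, -15), Function('h')(3)) = Mul(Mul(-1, -15), Add(Rational(2, 3), Mul(Rational(-2, 3), 3))) = Mul(15, Add(Rational(2, 3), -2)) = Mul(15, Rational(-4, 3)) = -20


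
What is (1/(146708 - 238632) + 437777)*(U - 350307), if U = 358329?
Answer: 23058788018631/6566 ≈ 3.5118e+9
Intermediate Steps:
(1/(146708 - 238632) + 437777)*(U - 350307) = (1/(146708 - 238632) + 437777)*(358329 - 350307) = (1/(-91924) + 437777)*8022 = (-1/91924 + 437777)*8022 = (40242212947/91924)*8022 = 23058788018631/6566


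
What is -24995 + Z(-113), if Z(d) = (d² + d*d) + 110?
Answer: 653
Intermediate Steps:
Z(d) = 110 + 2*d² (Z(d) = (d² + d²) + 110 = 2*d² + 110 = 110 + 2*d²)
-24995 + Z(-113) = -24995 + (110 + 2*(-113)²) = -24995 + (110 + 2*12769) = -24995 + (110 + 25538) = -24995 + 25648 = 653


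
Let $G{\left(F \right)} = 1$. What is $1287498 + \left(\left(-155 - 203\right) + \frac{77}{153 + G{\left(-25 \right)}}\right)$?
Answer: $\frac{2574281}{2} \approx 1.2871 \cdot 10^{6}$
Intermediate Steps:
$1287498 + \left(\left(-155 - 203\right) + \frac{77}{153 + G{\left(-25 \right)}}\right) = 1287498 + \left(\left(-155 - 203\right) + \frac{77}{153 + 1}\right) = 1287498 - \left(358 - \frac{77}{154}\right) = 1287498 + \left(-358 + 77 \cdot \frac{1}{154}\right) = 1287498 + \left(-358 + \frac{1}{2}\right) = 1287498 - \frac{715}{2} = \frac{2574281}{2}$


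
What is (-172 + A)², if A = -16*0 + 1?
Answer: 29241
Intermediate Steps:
A = 1 (A = 0 + 1 = 1)
(-172 + A)² = (-172 + 1)² = (-171)² = 29241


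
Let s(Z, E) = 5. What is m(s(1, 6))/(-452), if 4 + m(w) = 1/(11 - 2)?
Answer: 35/4068 ≈ 0.0086037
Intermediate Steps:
m(w) = -35/9 (m(w) = -4 + 1/(11 - 2) = -4 + 1/9 = -4 + ⅑ = -35/9)
m(s(1, 6))/(-452) = -35/9/(-452) = -1/452*(-35/9) = 35/4068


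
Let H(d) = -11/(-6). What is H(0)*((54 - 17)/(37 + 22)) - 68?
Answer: -23665/354 ≈ -66.850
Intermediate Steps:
H(d) = 11/6 (H(d) = -11*(-⅙) = 11/6)
H(0)*((54 - 17)/(37 + 22)) - 68 = 11*((54 - 17)/(37 + 22))/6 - 68 = 11*(37/59)/6 - 68 = 11*(37*(1/59))/6 - 68 = (11/6)*(37/59) - 68 = 407/354 - 68 = -23665/354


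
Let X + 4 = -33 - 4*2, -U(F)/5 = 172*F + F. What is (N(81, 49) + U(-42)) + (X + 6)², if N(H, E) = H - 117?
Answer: 37815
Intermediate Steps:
U(F) = -865*F (U(F) = -5*(172*F + F) = -865*F)
N(H, E) = -117 + H
X = -45 (X = -4 + (-33 - 4*2) = -4 + (-33 - 8) = -4 - 41 = -45)
(N(81, 49) + U(-42)) + (X + 6)² = ((-117 + 81) - 865*(-42)) + (-45 + 6)² = (-36 + 36330) + (-39)² = 36294 + 1521 = 37815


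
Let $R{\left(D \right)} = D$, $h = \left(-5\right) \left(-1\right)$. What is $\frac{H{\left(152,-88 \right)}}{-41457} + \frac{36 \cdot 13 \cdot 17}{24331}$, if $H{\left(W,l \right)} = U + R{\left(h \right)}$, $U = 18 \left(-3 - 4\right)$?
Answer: $\frac{332775943}{1008690267} \approx 0.32991$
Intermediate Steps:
$h = 5$
$U = -126$ ($U = 18 \left(-3 - 4\right) = 18 \left(-7\right) = -126$)
$H{\left(W,l \right)} = -121$ ($H{\left(W,l \right)} = -126 + 5 = -121$)
$\frac{H{\left(152,-88 \right)}}{-41457} + \frac{36 \cdot 13 \cdot 17}{24331} = - \frac{121}{-41457} + \frac{36 \cdot 13 \cdot 17}{24331} = \left(-121\right) \left(- \frac{1}{41457}\right) + 468 \cdot 17 \cdot \frac{1}{24331} = \frac{121}{41457} + 7956 \cdot \frac{1}{24331} = \frac{121}{41457} + \frac{7956}{24331} = \frac{332775943}{1008690267}$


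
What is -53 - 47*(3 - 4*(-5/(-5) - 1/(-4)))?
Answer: 41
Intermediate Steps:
-53 - 47*(3 - 4*(-5/(-5) - 1/(-4))) = -53 - 47*(3 - 4*(-5*(-1/5) - 1*(-1/4))) = -53 - 47*(3 - 4*(1 + 1/4)) = -53 - 47*(3 - 4*5/4) = -53 - 47*(3 - 5) = -53 - 47*(-2) = -53 + 94 = 41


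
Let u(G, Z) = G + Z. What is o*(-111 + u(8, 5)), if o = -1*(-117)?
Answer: -11466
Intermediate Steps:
o = 117
o*(-111 + u(8, 5)) = 117*(-111 + (8 + 5)) = 117*(-111 + 13) = 117*(-98) = -11466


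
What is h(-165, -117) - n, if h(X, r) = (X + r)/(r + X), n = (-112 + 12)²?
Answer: -9999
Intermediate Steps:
n = 10000 (n = (-100)² = 10000)
h(X, r) = 1 (h(X, r) = (X + r)/(X + r) = 1)
h(-165, -117) - n = 1 - 1*10000 = 1 - 10000 = -9999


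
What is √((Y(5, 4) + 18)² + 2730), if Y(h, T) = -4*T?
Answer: √2734 ≈ 52.288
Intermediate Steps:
√((Y(5, 4) + 18)² + 2730) = √((-4*4 + 18)² + 2730) = √((-16 + 18)² + 2730) = √(2² + 2730) = √(4 + 2730) = √2734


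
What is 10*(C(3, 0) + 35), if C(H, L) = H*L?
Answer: 350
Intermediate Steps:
10*(C(3, 0) + 35) = 10*(3*0 + 35) = 10*(0 + 35) = 10*35 = 350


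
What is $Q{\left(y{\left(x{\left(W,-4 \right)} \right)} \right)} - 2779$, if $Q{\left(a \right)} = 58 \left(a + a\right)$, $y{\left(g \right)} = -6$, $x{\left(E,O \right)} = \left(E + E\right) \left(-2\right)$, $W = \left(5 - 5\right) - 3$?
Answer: $-3475$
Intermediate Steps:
$W = -3$ ($W = 0 - 3 = -3$)
$x{\left(E,O \right)} = - 4 E$ ($x{\left(E,O \right)} = 2 E \left(-2\right) = - 4 E$)
$Q{\left(a \right)} = 116 a$ ($Q{\left(a \right)} = 58 \cdot 2 a = 116 a$)
$Q{\left(y{\left(x{\left(W,-4 \right)} \right)} \right)} - 2779 = 116 \left(-6\right) - 2779 = -696 - 2779 = -3475$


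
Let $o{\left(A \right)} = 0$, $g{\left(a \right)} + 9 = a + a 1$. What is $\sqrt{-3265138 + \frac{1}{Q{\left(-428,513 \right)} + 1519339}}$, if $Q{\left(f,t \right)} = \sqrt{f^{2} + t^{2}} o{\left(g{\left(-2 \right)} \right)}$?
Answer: $\frac{i \sqrt{7537215162903120759}}{1519339} \approx 1807.0 i$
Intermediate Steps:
$g{\left(a \right)} = -9 + 2 a$ ($g{\left(a \right)} = -9 + \left(a + a 1\right) = -9 + \left(a + a\right) = -9 + 2 a$)
$Q{\left(f,t \right)} = 0$ ($Q{\left(f,t \right)} = \sqrt{f^{2} + t^{2}} \cdot 0 = 0$)
$\sqrt{-3265138 + \frac{1}{Q{\left(-428,513 \right)} + 1519339}} = \sqrt{-3265138 + \frac{1}{0 + 1519339}} = \sqrt{-3265138 + \frac{1}{1519339}} = \sqrt{- \frac{4960851503781}{1519339}} = \frac{i \sqrt{7537215162903120759}}{1519339}$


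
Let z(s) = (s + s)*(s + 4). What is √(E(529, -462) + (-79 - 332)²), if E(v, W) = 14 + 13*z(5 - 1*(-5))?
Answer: 15*√767 ≈ 415.42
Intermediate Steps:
z(s) = 2*s*(4 + s) (z(s) = (2*s)*(4 + s) = 2*s*(4 + s))
E(v, W) = 3654 (E(v, W) = 14 + 13*(2*(5 - 1*(-5))*(4 + (5 - 1*(-5)))) = 14 + 13*(2*(5 + 5)*(4 + (5 + 5))) = 14 + 13*(2*10*(4 + 10)) = 14 + 13*(2*10*14) = 14 + 13*280 = 14 + 3640 = 3654)
√(E(529, -462) + (-79 - 332)²) = √(3654 + (-79 - 332)²) = √(3654 + (-411)²) = √(3654 + 168921) = √172575 = 15*√767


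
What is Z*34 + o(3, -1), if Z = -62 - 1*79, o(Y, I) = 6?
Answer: -4788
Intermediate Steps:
Z = -141 (Z = -62 - 79 = -141)
Z*34 + o(3, -1) = -141*34 + 6 = -4794 + 6 = -4788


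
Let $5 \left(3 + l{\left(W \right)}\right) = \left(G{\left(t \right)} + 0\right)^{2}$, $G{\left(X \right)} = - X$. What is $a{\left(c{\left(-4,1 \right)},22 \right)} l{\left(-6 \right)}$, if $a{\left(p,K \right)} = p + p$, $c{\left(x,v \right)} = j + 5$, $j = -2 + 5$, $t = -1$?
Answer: $- \frac{224}{5} \approx -44.8$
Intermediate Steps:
$j = 3$
$l{\left(W \right)} = - \frac{14}{5}$ ($l{\left(W \right)} = -3 + \frac{\left(\left(-1\right) \left(-1\right) + 0\right)^{2}}{5} = -3 + \frac{\left(1 + 0\right)^{2}}{5} = -3 + \frac{1^{2}}{5} = -3 + \frac{1}{5} \cdot 1 = -3 + \frac{1}{5} = - \frac{14}{5}$)
$c{\left(x,v \right)} = 8$ ($c{\left(x,v \right)} = 3 + 5 = 8$)
$a{\left(p,K \right)} = 2 p$
$a{\left(c{\left(-4,1 \right)},22 \right)} l{\left(-6 \right)} = 2 \cdot 8 \left(- \frac{14}{5}\right) = 16 \left(- \frac{14}{5}\right) = - \frac{224}{5}$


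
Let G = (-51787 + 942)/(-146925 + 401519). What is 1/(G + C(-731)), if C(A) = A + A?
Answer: -254594/372267273 ≈ -0.00068390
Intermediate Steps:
C(A) = 2*A
G = -50845/254594 ≈ -0.19971
1/(G + C(-731)) = 1/(-50845/254594 + 2*(-731)) = 1/(-50845/254594 - 1462) = 1/(-372267273/254594) = -254594/372267273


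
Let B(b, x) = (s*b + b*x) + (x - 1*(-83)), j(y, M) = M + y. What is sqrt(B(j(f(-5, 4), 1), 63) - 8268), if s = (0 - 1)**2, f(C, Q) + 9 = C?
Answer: 11*I*sqrt(74) ≈ 94.626*I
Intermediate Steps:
f(C, Q) = -9 + C
s = 1 (s = (-1)**2 = 1)
B(b, x) = 83 + b + x + b*x (B(b, x) = (1*b + b*x) + (x - 1*(-83)) = (b + b*x) + (x + 83) = (b + b*x) + (83 + x) = 83 + b + x + b*x)
sqrt(B(j(f(-5, 4), 1), 63) - 8268) = sqrt((83 + (1 + (-9 - 5)) + 63 + (1 + (-9 - 5))*63) - 8268) = sqrt((83 + (1 - 14) + 63 + (1 - 14)*63) - 8268) = sqrt((83 - 13 + 63 - 13*63) - 8268) = sqrt((83 - 13 + 63 - 819) - 8268) = sqrt(-686 - 8268) = sqrt(-8954) = 11*I*sqrt(74)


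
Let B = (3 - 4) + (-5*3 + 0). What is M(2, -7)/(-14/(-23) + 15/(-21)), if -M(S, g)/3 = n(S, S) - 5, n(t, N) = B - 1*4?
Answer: -12075/17 ≈ -710.29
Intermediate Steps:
B = -16 (B = -1 + (-15 + 0) = -1 - 15 = -16)
n(t, N) = -20 (n(t, N) = -16 - 1*4 = -16 - 4 = -20)
M(S, g) = 75 (M(S, g) = -3*(-20 - 5) = -3*(-25) = 75)
M(2, -7)/(-14/(-23) + 15/(-21)) = 75/(-14/(-23) + 15/(-21)) = 75/(-14*(-1/23) + 15*(-1/21)) = 75/(14/23 - 5/7) = 75/(-17/161) = -161/17*75 = -12075/17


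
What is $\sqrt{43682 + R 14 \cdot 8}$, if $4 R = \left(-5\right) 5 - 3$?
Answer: $\sqrt{42898} \approx 207.12$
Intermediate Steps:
$R = -7$ ($R = \frac{\left(-5\right) 5 - 3}{4} = \frac{-25 - 3}{4} = \frac{1}{4} \left(-28\right) = -7$)
$\sqrt{43682 + R 14 \cdot 8} = \sqrt{43682 + \left(-7\right) 14 \cdot 8} = \sqrt{43682 - 784} = \sqrt{42898}$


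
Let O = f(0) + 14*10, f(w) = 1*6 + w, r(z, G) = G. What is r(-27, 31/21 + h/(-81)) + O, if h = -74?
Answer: 84137/567 ≈ 148.39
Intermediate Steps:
f(w) = 6 + w
O = 146 (O = (6 + 0) + 14*10 = 6 + 140 = 146)
r(-27, 31/21 + h/(-81)) + O = (31/21 - 74/(-81)) + 146 = (31*(1/21) - 74*(-1/81)) + 146 = (31/21 + 74/81) + 146 = 1355/567 + 146 = 84137/567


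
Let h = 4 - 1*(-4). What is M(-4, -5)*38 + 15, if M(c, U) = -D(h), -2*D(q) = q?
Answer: 167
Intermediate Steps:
h = 8 (h = 4 + 4 = 8)
D(q) = -q/2
M(c, U) = 4 (M(c, U) = -(-1)*8/2 = -1*(-4) = 4)
M(-4, -5)*38 + 15 = 4*38 + 15 = 152 + 15 = 167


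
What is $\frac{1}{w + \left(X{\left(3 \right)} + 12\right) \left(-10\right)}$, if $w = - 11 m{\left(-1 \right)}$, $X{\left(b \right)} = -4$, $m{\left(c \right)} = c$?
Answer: $- \frac{1}{69} \approx -0.014493$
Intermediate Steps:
$w = 11$ ($w = \left(-11\right) \left(-1\right) = 11$)
$\frac{1}{w + \left(X{\left(3 \right)} + 12\right) \left(-10\right)} = \frac{1}{11 + \left(-4 + 12\right) \left(-10\right)} = \frac{1}{11 + 8 \left(-10\right)} = \frac{1}{11 - 80} = \frac{1}{-69} = - \frac{1}{69}$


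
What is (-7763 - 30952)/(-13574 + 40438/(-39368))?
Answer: 152413212/53442167 ≈ 2.8519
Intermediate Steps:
(-7763 - 30952)/(-13574 + 40438/(-39368)) = -38715/(-13574 + 40438*(-1/39368)) = -38715/(-13574 - 20219/19684) = -38715/(-267210835/19684) = -38715*(-19684/267210835) = 152413212/53442167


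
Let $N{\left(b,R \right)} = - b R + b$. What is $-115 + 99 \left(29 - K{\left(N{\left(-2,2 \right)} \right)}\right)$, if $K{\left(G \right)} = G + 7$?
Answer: $1865$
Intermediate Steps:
$N{\left(b,R \right)} = b - R b$ ($N{\left(b,R \right)} = - R b + b = b - R b$)
$K{\left(G \right)} = 7 + G$
$-115 + 99 \left(29 - K{\left(N{\left(-2,2 \right)} \right)}\right) = -115 + 99 \left(29 - \left(7 - 2 \left(1 - 2\right)\right)\right) = -115 + 99 \left(29 - \left(7 - -2\right)\right) = -115 + 99 \left(29 - \left(7 + 2\right)\right) = -115 + 99 \left(29 - 9\right) = -115 + 99 \cdot 20 = -115 + 1980 = 1865$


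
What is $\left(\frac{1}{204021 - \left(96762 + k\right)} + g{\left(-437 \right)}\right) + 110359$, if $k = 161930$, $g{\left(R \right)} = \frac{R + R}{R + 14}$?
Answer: $\frac{2552191586078}{23125833} \approx 1.1036 \cdot 10^{5}$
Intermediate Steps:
$g{\left(R \right)} = \frac{2 R}{14 + R}$
$\left(\frac{1}{204021 - \left(96762 + k\right)} + g{\left(-437 \right)}\right) + 110359 = \left(\frac{1}{204021 - 258692} + 2 \left(-437\right) \frac{1}{14 - 437}\right) + 110359 = \left(\frac{1}{204021 - 258692} + 2 \left(-437\right) \frac{1}{-423}\right) + 110359 = \left(\frac{1}{204021 - 258692} + 2 \left(-437\right) \left(- \frac{1}{423}\right)\right) + 110359 = \left(\frac{1}{-54671} + \frac{874}{423}\right) + 110359 = \left(- \frac{1}{54671} + \frac{874}{423}\right) + 110359 = \frac{47782031}{23125833} + 110359 = \frac{2552191586078}{23125833}$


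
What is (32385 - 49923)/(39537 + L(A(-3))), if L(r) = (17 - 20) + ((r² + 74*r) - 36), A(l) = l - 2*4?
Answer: -5846/12935 ≈ -0.45195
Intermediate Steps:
A(l) = -8 + l (A(l) = l - 8 = -8 + l)
L(r) = -39 + r² + 74*r (L(r) = -3 + (-36 + r² + 74*r) = -39 + r² + 74*r)
(32385 - 49923)/(39537 + L(A(-3))) = (32385 - 49923)/(39537 + (-39 + (-8 - 3)² + 74*(-8 - 3))) = -17538/(39537 + (-39 + (-11)² + 74*(-11))) = -17538/(39537 + (-39 + 121 - 814)) = -17538/(39537 - 732) = -17538/38805 = -17538*1/38805 = -5846/12935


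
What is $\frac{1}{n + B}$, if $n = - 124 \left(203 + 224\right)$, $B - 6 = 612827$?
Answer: $\frac{1}{559885} \approx 1.7861 \cdot 10^{-6}$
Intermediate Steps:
$B = 612833$ ($B = 6 + 612827 = 612833$)
$n = -52948$ ($n = \left(-124\right) 427 = -52948$)
$\frac{1}{n + B} = \frac{1}{-52948 + 612833} = \frac{1}{559885}$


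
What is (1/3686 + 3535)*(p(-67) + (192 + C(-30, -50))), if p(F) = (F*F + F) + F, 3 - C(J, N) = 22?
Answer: 29499944904/1843 ≈ 1.6006e+7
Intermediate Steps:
C(J, N) = -19 (C(J, N) = 3 - 1*22 = 3 - 22 = -19)
p(F) = F**2 + 2*F (p(F) = (F**2 + F) + F = (F + F**2) + F = F**2 + 2*F)
(1/3686 + 3535)*(p(-67) + (192 + C(-30, -50))) = (1/3686 + 3535)*(-67*(2 - 67) + (192 - 19)) = (1/3686 + 3535)*(-67*(-65) + 173) = 13030011*(4355 + 173)/3686 = (13030011/3686)*4528 = 29499944904/1843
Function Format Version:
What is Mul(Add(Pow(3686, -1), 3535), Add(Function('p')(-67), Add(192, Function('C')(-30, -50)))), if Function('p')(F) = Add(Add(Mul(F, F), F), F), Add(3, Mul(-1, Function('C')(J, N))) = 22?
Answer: Rational(29499944904, 1843) ≈ 1.6006e+7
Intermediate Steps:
Function('C')(J, N) = -19 (Function('C')(J, N) = Add(3, Mul(-1, 22)) = Add(3, -22) = -19)
Function('p')(F) = Add(Pow(F, 2), Mul(2, F)) (Function('p')(F) = Add(Add(Pow(F, 2), F), F) = Add(Add(F, Pow(F, 2)), F) = Add(Pow(F, 2), Mul(2, F)))
Mul(Add(Pow(3686, -1), 3535), Add(Function('p')(-67), Add(192, Function('C')(-30, -50)))) = Mul(Add(Pow(3686, -1), 3535), Add(Mul(-67, Add(2, -67)), Add(192, -19))) = Mul(Add(Rational(1, 3686), 3535), Add(Mul(-67, -65), 173)) = Mul(Rational(13030011, 3686), Add(4355, 173)) = Mul(Rational(13030011, 3686), 4528) = Rational(29499944904, 1843)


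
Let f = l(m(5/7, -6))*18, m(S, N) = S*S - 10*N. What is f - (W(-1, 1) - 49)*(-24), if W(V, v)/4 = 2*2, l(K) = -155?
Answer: -3582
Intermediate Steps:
m(S, N) = S² - 10*N
W(V, v) = 16 (W(V, v) = 4*(2*2) = 4*4 = 16)
f = -2790 (f = -155*18 = -2790)
f - (W(-1, 1) - 49)*(-24) = -2790 - (16 - 49)*(-24) = -2790 - (-33)*(-24) = -2790 - 1*792 = -2790 - 792 = -3582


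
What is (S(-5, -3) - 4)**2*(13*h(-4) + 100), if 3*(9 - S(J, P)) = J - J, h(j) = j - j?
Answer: 2500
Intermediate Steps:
h(j) = 0
S(J, P) = 9 (S(J, P) = 9 - (J - J)/3 = 9 - 1/3*0 = 9 + 0 = 9)
(S(-5, -3) - 4)**2*(13*h(-4) + 100) = (9 - 4)**2*(13*0 + 100) = 5**2*(0 + 100) = 25*100 = 2500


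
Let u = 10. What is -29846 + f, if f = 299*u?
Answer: -26856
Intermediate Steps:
f = 2990 (f = 299*10 = 2990)
-29846 + f = -29846 + 2990 = -26856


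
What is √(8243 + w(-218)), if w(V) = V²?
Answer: √55767 ≈ 236.15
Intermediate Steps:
√(8243 + w(-218)) = √(8243 + (-218)²) = √(8243 + 47524) = √55767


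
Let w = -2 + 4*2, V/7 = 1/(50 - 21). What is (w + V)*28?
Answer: 5068/29 ≈ 174.76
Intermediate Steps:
V = 7/29 (V = 7/(50 - 21) = 7/29 ≈ 0.24138)
w = 6 (w = -2 + 8 = 6)
(w + V)*28 = (6 + 7/29)*28 = (181/29)*28 = 5068/29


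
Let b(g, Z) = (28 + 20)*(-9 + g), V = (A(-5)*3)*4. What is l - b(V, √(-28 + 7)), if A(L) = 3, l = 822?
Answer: -474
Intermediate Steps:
V = 36 (V = (3*3)*4 = 9*4 = 36)
b(g, Z) = -432 + 48*g (b(g, Z) = 48*(-9 + g) = -432 + 48*g)
l - b(V, √(-28 + 7)) = 822 - (-432 + 48*36) = 822 - (-432 + 1728) = 822 - 1*1296 = 822 - 1296 = -474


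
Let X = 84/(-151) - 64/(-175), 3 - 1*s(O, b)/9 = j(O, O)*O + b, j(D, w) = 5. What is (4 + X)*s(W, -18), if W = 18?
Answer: -62512344/26425 ≈ -2365.7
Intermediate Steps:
s(O, b) = 27 - 45*O - 9*b (s(O, b) = 27 - 9*(5*O + b) = 27 - 9*(b + 5*O) = 27 + (-45*O - 9*b) = 27 - 45*O - 9*b)
X = -5036/26425 (X = 84*(-1/151) - 64*(-1/175) = -84/151 + 64/175 = -5036/26425 ≈ -0.19058)
(4 + X)*s(W, -18) = (4 - 5036/26425)*(27 - 45*18 - 9*(-18)) = 100664*(27 - 810 + 162)/26425 = (100664/26425)*(-621) = -62512344/26425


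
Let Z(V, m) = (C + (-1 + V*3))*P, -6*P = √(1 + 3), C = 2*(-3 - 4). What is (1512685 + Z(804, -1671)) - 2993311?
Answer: -1481425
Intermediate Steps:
C = -14 (C = 2*(-7) = -14)
P = -⅓ (P = -√(1 + 3)/6 = -√4/6 = -⅙*2 = -⅓ ≈ -0.33333)
Z(V, m) = 5 - V (Z(V, m) = (-14 + (-1 + V*3))*(-⅓) = (-14 + (-1 + 3*V))*(-⅓) = (-15 + 3*V)*(-⅓) = 5 - V)
(1512685 + Z(804, -1671)) - 2993311 = (1512685 + (5 - 1*804)) - 2993311 = (1512685 + (5 - 804)) - 2993311 = (1512685 - 799) - 2993311 = 1511886 - 2993311 = -1481425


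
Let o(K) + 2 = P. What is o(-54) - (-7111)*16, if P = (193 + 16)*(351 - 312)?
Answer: 121925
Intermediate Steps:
P = 8151 (P = 209*39 = 8151)
o(K) = 8149 (o(K) = -2 + 8151 = 8149)
o(-54) - (-7111)*16 = 8149 - (-7111)*16 = 8149 - 1*(-113776) = 8149 + 113776 = 121925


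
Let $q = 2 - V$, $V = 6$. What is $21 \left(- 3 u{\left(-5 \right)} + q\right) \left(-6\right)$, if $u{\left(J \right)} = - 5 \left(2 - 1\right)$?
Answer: $-1386$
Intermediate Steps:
$u{\left(J \right)} = -5$ ($u{\left(J \right)} = \left(-5\right) 1 = -5$)
$q = -4$ ($q = 2 - 6 = -4$)
$21 \left(- 3 u{\left(-5 \right)} + q\right) \left(-6\right) = 21 \left(\left(-3\right) \left(-5\right) - 4\right) \left(-6\right) = 21 \left(15 - 4\right) \left(-6\right) = 21 \cdot 11 \left(-6\right) = 231 \left(-6\right) = -1386$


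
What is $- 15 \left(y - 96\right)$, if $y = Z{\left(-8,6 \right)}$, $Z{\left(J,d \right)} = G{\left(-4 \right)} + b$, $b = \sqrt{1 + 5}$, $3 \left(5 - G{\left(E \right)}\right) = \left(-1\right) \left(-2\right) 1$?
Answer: $1375 - 15 \sqrt{6} \approx 1338.3$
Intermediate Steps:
$G{\left(E \right)} = \frac{13}{3}$ ($G{\left(E \right)} = 5 - \frac{\left(-1\right) \left(-2\right) 1}{3} = 5 - \frac{2 \cdot 1}{3} = 5 - \frac{2}{3} = \frac{13}{3}$)
$b = \sqrt{6} \approx 2.4495$
$Z{\left(J,d \right)} = \frac{13}{3} + \sqrt{6}$
$y = \frac{13}{3} + \sqrt{6} \approx 6.7828$
$- 15 \left(y - 96\right) = - 15 \left(\left(\frac{13}{3} + \sqrt{6}\right) - 96\right) = - 15 \left(- \frac{275}{3} + \sqrt{6}\right) = 1375 - 15 \sqrt{6}$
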